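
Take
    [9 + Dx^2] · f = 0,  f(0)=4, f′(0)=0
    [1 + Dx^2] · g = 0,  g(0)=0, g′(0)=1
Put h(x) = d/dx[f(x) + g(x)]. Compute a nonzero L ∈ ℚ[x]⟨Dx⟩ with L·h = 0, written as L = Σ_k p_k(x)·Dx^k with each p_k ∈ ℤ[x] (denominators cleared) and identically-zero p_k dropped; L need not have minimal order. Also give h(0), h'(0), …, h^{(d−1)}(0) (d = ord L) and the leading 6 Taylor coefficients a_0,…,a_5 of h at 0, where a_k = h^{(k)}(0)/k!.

f: a_k = 4, 0, -18, 0, 27/2, 0, …
g: a_k = 0, 1, 0, -1/6, 0, 1/120, …
f+g: L₀ = lclm(L_f,L_g), ord ≤ 2+2.
h=h₀': d/dx-closure on L₀ ⇒ L.
L = 9 + 10·Dx^2 + Dx^4  (order 4).
h: a_k = 1, -36, -1/2, 54, 1/24, -243/10, …
ICs: h(0) = 1, h′(0) = -36, h′′(0) = -1, h′′′(0) = 324.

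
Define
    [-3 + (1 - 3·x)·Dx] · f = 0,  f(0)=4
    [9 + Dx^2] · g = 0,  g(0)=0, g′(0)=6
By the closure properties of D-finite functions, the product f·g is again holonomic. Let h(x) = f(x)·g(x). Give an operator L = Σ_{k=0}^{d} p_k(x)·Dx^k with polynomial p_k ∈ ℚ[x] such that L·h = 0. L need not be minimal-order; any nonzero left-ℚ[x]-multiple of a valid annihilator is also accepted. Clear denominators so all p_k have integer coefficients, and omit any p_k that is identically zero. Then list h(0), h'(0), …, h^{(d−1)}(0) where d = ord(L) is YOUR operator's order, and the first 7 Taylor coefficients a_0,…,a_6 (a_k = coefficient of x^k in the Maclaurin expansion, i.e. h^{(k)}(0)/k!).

L = (-9 + 27·x) + 6·Dx + (-1 + 3·x)·Dx^2  (order 2).
h: a_k = 0, 24, 72, 180, 540, 8181/5, 24543/5, …
ICs: h(0) = 0, h′(0) = 24.

f: a_k = 4, 12, 36, 108, 324, 972, 2916, …
g: a_k = 0, 6, 0, -9, 0, 81/20, 0, …
Sym-product of L_f,L_g gives L₀ (≤ ord 2).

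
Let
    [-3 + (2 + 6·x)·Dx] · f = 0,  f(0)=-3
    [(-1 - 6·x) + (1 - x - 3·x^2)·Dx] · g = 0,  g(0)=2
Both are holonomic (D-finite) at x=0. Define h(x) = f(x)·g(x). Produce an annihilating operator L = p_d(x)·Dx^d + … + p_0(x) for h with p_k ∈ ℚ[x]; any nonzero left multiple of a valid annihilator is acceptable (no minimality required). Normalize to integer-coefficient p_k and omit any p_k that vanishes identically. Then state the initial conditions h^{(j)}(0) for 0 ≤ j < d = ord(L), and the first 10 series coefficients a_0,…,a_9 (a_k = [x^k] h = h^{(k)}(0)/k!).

f: a_k = -3, -9/2, 27/8, -81/16, 1215/128, -5103/256, 45927/1024, -216513/2048, 8444007/32768, -42220035/65536, …
g: a_k = 2, 2, 8, 14, 38, 80, 194, 434, 1016, 2318, …
Sym-product of L_f,L_g gives L₀ (≤ ord 1).
L = (5 + 15·x + 27·x^2) + (-2 - 4·x + 12·x^2 + 18·x^3)·Dx  (order 1).
h: a_k = -6, -15, -105/4, -651/8, -9033/64, -54417/128, -388533/512, -2299587/1024, -65648553/16384, -394277493/32768, …
ICs: h(0) = -6.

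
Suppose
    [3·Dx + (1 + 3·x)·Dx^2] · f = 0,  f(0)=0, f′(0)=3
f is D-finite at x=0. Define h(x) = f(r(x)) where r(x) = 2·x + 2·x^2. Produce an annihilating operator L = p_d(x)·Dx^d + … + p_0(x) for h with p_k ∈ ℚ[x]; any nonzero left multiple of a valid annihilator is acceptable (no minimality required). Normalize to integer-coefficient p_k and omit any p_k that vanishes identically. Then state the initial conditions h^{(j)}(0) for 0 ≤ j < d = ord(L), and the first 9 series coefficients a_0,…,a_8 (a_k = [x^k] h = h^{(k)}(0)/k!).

f: a_k = 0, 3, -9/2, 9, -81/4, 243/5, -243/2, 2187/7, -6561/8, …
Substitute x→r, Dx→(1/r')Dx; clear ⇒ L₀.
L = (4 + 12·x + 12·x^2)·Dx + (1 + 8·x + 18·x^2 + 12·x^3)·Dx^2  (order 2).
h: a_k = 0, 6, -12, 36, -126, 2376/5, -1872, 53136/7, -31428, …
ICs: h(0) = 0, h′(0) = 6.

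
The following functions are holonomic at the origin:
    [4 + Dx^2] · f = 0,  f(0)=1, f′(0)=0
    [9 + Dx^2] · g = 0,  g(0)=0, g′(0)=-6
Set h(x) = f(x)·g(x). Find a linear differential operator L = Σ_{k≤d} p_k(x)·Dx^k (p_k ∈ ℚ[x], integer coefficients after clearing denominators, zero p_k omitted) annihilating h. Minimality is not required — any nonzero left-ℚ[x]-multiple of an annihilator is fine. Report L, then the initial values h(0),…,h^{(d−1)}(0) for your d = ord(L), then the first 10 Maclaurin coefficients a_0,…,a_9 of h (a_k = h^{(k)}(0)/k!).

L = 25 + 26·Dx^2 + Dx^4  (order 4).
h: a_k = 0, -6, 0, 21, 0, -521/20, 0, 13021/840, 0, -5167/960, …
ICs: h(0) = 0, h′(0) = -6, h′′(0) = 0, h′′′(0) = 126.

f: a_k = 1, 0, -2, 0, 2/3, 0, -4/45, 0, 2/315, 0, …
g: a_k = 0, -6, 0, 9, 0, -81/20, 0, 243/280, 0, -243/2240, …
Product ⇒ symmetric product L₀, ord ≤ 4.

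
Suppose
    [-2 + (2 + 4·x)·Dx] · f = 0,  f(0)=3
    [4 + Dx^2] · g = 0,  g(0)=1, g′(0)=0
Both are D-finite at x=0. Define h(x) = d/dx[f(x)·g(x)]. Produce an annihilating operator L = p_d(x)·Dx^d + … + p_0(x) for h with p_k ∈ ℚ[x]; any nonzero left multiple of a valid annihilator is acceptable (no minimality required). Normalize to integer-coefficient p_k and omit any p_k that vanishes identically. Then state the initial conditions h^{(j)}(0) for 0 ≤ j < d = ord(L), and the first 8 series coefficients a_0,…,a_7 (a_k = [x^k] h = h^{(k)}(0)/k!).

f: a_k = 3, 3, -3/2, 3/2, -15/8, 21/8, -63/16, 99/16, …
g: a_k = 1, 0, -2, 0, 2/3, 0, -4/45, 0, …
f·g: L₀ = L_f ⊗_s L_g, ord ≤ 1·2.
Differentiate: ansatz ord ≤ ord L₀ ⇒ L.
L = (53 + 288·x + 544·x^2 + 512·x^3 + 256·x^4) + (-2 - 36·x - 96·x^2 - 64·x^3)·Dx + (7 + 44·x + 108·x^2 + 128·x^3 + 64·x^4)·Dx^2  (order 2).
h: a_k = 3, -15, -27/2, 25/2, 65/8, -349/40, 2807/240, -44047/1680, …
ICs: h(0) = 3, h′(0) = -15.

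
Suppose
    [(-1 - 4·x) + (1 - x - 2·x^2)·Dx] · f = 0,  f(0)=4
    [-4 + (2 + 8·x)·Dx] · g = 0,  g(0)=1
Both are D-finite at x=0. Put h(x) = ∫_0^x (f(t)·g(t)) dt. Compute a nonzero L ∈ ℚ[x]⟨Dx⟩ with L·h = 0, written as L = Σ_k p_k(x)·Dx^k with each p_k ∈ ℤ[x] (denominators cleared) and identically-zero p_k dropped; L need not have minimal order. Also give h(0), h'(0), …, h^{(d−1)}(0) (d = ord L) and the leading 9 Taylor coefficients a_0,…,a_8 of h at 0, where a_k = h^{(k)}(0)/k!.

L = (3 + 6·x + 12·x^2)·Dx + (-1 - 3·x + 6·x^2 + 8·x^3)·Dx^2  (order 2).
h: a_k = 0, 4, 6, 4, 13, 36/5, 42, -12/7, 387/2, …
ICs: h(0) = 0, h′(0) = 4.

f: a_k = 4, 4, 12, 20, 44, 84, 172, 340, 684, …
g: a_k = 1, 2, -2, 4, -10, 28, -84, 264, -858, …
Sym-product of L_f,L_g gives L₀ (≤ ord 1).
h=∫₀ˣh₀: take L = L₀·Dx.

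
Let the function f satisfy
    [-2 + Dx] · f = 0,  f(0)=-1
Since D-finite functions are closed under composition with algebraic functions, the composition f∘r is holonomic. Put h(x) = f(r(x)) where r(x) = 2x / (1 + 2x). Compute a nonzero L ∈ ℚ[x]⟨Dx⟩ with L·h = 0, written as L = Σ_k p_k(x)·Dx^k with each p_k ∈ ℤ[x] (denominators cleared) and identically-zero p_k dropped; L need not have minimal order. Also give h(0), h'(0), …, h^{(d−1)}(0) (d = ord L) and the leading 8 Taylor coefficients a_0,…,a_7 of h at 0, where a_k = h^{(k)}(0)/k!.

f: a_k = -1, -2, -2, -4/3, -2/3, -4/15, -4/45, -8/315, …
L₀ from L_f via x↦r, Dx↦r'^{-1}Dx.
L = -4 + (1 + 4·x + 4·x^2)·Dx  (order 1).
h: a_k = -1, -4, 0, 16/3, -32/3, 64/5, -256/45, -1280/63, …
ICs: h(0) = -1.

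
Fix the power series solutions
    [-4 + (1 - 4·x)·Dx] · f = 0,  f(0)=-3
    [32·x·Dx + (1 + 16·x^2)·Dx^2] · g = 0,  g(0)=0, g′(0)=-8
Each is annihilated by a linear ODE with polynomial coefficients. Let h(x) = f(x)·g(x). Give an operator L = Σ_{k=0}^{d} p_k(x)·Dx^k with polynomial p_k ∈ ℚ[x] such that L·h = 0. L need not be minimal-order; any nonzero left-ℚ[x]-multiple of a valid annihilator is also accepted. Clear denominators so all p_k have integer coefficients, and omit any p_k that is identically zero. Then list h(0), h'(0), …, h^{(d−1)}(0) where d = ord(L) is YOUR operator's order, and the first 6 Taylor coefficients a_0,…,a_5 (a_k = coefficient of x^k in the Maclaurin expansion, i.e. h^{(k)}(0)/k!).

L = 128·x + (8 - 32·x + 256·x^2)·Dx + (-1 + 4·x - 16·x^2 + 64·x^3)·Dx^2  (order 2).
h: a_k = 0, 24, 96, 256, 1024, 26624/5, …
ICs: h(0) = 0, h′(0) = 24.

f: a_k = -3, -12, -48, -192, -768, -3072, …
g: a_k = 0, -8, 0, 128/3, 0, -2048/5, …
Sym-product of L_f,L_g gives L₀ (≤ ord 2).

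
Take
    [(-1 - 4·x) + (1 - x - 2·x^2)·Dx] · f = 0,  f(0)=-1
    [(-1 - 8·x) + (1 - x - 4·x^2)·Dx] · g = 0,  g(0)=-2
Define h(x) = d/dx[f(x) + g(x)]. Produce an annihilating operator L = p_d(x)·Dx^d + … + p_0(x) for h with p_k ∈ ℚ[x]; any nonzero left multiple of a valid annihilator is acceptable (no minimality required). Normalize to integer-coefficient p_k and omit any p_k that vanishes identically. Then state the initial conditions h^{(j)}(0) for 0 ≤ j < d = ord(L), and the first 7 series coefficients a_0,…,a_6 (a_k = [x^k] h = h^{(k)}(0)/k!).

f: a_k = -1, -1, -3, -5, -11, -21, -43, …
g: a_k = -2, -2, -10, -18, -58, -130, -362, …
f+g: L₀ = lclm(L_f,L_g), ord ≤ 1+1.
Differentiate: ansatz ord ≤ ord L₀ ⇒ L.
L = (-6 - 336·x - 480·x^2 - 1824·x^3 - 3864·x^4 - 6528·x^5 + 2304·x^6) + (6 + 66·x + 156·x^2 + 168·x^3 + 162·x^4 - 3768·x^5 - 3456·x^6 + 1536·x^7)·Dx + (-1 + 2·x - 13·x^2 - 28·x^3 + 222·x^4 + 134·x^5 - 612·x^6 - 320·x^7 + 192·x^8)·Dx^2  (order 2).
h: a_k = -3, -26, -69, -276, -755, -2430, -6769, …
ICs: h(0) = -3, h′(0) = -26.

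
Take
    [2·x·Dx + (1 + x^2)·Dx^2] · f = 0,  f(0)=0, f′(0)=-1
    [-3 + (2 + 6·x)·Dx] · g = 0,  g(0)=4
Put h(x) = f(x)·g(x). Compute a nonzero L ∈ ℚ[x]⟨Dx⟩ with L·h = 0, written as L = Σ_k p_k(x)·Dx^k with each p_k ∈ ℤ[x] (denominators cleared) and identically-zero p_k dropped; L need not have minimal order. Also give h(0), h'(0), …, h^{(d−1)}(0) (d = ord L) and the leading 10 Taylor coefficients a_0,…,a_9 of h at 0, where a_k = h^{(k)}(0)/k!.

f: a_k = 0, -1, 0, 1/3, 0, -1/5, 0, 1/7, 0, -1/9, …
g: a_k = 4, 6, -9/2, 27/4, -405/32, 1701/64, -15309/256, 72171/512, -2814669/8192, 14073345/16384, …
f·g: L₀ = L_f ⊗_s L_g, ord ≤ 2·1.
L = (27 - 12·x - 9·x^2) + (-12 - 28·x + 36·x^2 + 36·x^3)·Dx + (4 + 24·x + 40·x^2 + 24·x^3 + 36·x^4)·Dx^2  (order 2).
h: a_k = 0, -4, -6, 35/6, -19/4, 1657/160, -8169/320, 511199/8960, -2376057/17920, 167781715/516096, …
ICs: h(0) = 0, h′(0) = -4.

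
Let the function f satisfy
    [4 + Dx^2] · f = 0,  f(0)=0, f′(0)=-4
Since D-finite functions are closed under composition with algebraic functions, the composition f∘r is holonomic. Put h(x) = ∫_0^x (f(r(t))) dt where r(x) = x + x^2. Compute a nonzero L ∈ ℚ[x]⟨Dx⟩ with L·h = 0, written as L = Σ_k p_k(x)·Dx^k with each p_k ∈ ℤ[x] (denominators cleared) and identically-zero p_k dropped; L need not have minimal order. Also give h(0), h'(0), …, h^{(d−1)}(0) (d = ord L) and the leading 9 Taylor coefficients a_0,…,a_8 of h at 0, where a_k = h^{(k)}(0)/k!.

f: a_k = 0, -4, 0, 8/3, 0, -8/15, 0, 16/315, 0, …
h₀=f(r): pull back L_f along r ⇒ L₀.
h=∫₀ˣh₀: take L = L₀·Dx.
L = (4 + 24·x + 48·x^2 + 32·x^3)·Dx - 2·Dx^2 + (1 + 2·x)·Dx^3  (order 3).
h: a_k = 0, 0, -2, -4/3, 2/3, 8/5, 56/45, 0, -208/315, …
ICs: h(0) = 0, h′(0) = 0, h′′(0) = -4.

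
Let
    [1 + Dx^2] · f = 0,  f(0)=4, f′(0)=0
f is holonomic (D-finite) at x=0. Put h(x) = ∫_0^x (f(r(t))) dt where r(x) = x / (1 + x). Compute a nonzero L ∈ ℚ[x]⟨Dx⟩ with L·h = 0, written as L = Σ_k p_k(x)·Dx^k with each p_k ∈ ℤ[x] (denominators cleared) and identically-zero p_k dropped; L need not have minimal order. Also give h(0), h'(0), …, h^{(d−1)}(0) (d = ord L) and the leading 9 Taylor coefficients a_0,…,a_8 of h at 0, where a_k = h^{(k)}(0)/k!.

f: a_k = 4, 0, -2, 0, 1/6, 0, -1/180, 0, 1/10080, …
L₀ from L_f via x↦r, Dx↦r'^{-1}Dx.
h=∫h₀ ⇒ L = L₀·Dx.
L = Dx + (2 + 6·x + 6·x^2 + 2·x^3)·Dx^2 + (1 + 4·x + 6·x^2 + 4·x^3 + x^4)·Dx^3  (order 3).
h: a_k = 0, 4, 0, -2/3, 1, -7/6, 11/9, -1501/1260, 87/80, …
ICs: h(0) = 0, h′(0) = 4, h′′(0) = 0.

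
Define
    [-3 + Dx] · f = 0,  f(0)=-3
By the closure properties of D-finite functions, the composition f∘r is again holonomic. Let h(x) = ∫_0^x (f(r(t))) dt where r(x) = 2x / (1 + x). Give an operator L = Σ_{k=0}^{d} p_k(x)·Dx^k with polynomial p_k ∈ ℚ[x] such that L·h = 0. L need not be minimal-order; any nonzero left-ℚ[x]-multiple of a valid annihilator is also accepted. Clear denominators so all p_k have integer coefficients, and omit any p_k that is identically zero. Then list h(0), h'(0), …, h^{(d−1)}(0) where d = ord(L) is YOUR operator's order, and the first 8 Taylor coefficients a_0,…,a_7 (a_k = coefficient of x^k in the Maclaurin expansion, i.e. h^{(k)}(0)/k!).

L = -6·Dx + (1 + 2·x + x^2)·Dx^2  (order 2).
h: a_k = 0, -3, -9, -12, -9/2, 18/5, 3/5, -72/35, …
ICs: h(0) = 0, h′(0) = -3.

f: a_k = -3, -9, -27/2, -27/2, -81/8, -243/40, -243/80, -729/560, …
L₀ from L_f via x↦r, Dx↦r'^{-1}Dx.
Integrate: L := L₀·Dx.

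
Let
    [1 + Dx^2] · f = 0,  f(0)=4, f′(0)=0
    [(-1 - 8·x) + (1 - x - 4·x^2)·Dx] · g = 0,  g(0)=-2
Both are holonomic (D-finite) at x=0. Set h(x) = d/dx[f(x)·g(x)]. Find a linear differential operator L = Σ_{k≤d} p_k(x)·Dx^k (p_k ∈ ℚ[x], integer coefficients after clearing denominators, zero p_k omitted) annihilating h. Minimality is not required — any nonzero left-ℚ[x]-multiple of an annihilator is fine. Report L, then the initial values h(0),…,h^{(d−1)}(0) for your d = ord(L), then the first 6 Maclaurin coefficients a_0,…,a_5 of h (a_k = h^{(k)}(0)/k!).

L = (159 - 2·x - 7·x^2 + 8·x^3 + 16·x^4) + (22 + 178·x + 24·x^2 + 64·x^3)·Dx + (-7 + 6·x + 25·x^2 + 8·x^3 + 16·x^4)·Dx^2  (order 2).
h: a_k = -8, -72, -204, -2548/3, -7265/3, -120029/15, …
ICs: h(0) = -8, h′(0) = -72.

f: a_k = 4, 0, -2, 0, 1/6, 0, …
g: a_k = -2, -2, -10, -18, -58, -130, …
Sym-product of L_f,L_g gives L₀ (≤ ord 2).
Derive L from L₀ (diff closure).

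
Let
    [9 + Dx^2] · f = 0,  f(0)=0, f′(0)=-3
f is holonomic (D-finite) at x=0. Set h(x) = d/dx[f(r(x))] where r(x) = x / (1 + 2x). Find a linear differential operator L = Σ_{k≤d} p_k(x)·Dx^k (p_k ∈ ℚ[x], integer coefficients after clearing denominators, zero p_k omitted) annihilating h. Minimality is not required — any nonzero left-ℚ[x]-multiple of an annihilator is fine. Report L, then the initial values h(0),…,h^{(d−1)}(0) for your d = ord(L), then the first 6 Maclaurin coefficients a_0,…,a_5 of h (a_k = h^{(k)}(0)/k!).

f: a_k = 0, -3, 0, 9/2, 0, -81/40, …
L₀ from L_f via x↦r, Dx↦r'^{-1}Dx.
Derive L from L₀ (diff closure).
L = (33 + 96·x + 96·x^2) + (12 + 72·x + 144·x^2 + 96·x^3)·Dx + (1 + 8·x + 24·x^2 + 32·x^3 + 16·x^4)·Dx^2  (order 2).
h: a_k = -3, 12, -45/2, -12, 2319/8, -2925/2, …
ICs: h(0) = -3, h′(0) = 12.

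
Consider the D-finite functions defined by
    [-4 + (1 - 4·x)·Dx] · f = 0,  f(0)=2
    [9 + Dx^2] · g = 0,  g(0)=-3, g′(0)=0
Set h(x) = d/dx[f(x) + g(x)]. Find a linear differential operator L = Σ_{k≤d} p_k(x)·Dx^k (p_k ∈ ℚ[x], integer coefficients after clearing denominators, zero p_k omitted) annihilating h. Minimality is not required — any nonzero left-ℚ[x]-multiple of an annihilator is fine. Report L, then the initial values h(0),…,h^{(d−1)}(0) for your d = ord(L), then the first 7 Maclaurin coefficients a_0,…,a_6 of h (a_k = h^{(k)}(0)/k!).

f: a_k = 2, 8, 32, 128, 512, 2048, 8192, …
g: a_k = -3, 0, 27/2, 0, -81/8, 0, 243/80, …
h₀=f+g: left-lcm gives L₀, ord ≤ 3.
h=h₀': d/dx-closure on L₀ ⇒ L.
L = (4824 - 1728·x + 3456·x^2) + (-315 + 1476·x - 1296·x^2 + 1728·x^3)·Dx + (536 - 192·x + 384·x^2)·Dx^2 + (-35 + 164·x - 144·x^2 + 192·x^3)·Dx^3  (order 3).
h: a_k = 8, 91, 384, 4015/2, 10240, 1966809/40, 229376, …
ICs: h(0) = 8, h′(0) = 91, h′′(0) = 768.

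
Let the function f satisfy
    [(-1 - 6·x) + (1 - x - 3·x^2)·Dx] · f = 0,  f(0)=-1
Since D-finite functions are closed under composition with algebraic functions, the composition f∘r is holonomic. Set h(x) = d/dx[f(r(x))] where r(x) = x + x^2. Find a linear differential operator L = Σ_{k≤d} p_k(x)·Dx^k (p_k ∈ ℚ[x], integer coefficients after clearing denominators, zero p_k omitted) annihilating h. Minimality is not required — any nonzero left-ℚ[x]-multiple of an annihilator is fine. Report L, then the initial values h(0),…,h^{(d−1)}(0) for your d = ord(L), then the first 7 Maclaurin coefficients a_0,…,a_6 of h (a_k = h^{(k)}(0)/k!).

L = (10 + 60·x + 168·x^2 + 396·x^3 + 648·x^4 + 540·x^5 + 180·x^6) + (-1 - 7·x - 6·x^2 + 44·x^3 + 135·x^4 + 180·x^5 + 126·x^6 + 36·x^7)·Dx  (order 1).
h: a_k = -1, -10, -45, -176, -685, -2508, -8925, …
ICs: h(0) = -1.

f: a_k = -1, -1, -4, -7, -19, -40, -97, …
f∘r: x↦r, Dx↦Dx/r' in L_f ⇒ L₀.
Differentiate: ansatz ord ≤ ord L₀ ⇒ L.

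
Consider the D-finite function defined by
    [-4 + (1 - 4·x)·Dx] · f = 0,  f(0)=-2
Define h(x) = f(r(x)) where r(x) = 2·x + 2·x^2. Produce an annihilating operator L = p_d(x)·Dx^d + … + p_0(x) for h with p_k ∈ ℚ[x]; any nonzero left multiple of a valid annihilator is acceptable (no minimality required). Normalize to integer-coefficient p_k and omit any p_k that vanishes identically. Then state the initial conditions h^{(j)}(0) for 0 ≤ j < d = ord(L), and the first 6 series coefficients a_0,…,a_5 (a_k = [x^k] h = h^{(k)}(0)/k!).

f: a_k = -2, -8, -32, -128, -512, -2048, …
f∘r: x↦r, Dx↦Dx/r' in L_f ⇒ L₀.
L = (8 + 16·x) + (-1 + 8·x + 8·x^2)·Dx  (order 1).
h: a_k = -2, -16, -144, -1280, -11392, -101376, …
ICs: h(0) = -2.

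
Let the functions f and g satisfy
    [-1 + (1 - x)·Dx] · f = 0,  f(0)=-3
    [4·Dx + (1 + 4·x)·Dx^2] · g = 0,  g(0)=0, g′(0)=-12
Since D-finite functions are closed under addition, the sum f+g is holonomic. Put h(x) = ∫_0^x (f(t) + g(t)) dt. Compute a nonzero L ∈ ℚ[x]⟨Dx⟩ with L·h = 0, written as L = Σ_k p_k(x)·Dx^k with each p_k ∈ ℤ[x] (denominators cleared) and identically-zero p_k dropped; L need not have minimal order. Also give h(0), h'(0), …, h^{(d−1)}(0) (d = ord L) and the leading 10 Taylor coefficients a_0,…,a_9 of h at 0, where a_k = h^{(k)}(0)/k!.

f: a_k = -3, -3, -3, -3, -3, -3, -3, -3, -3, -3, …
g: a_k = 0, -12, 24, -64, 192, -3072/5, 2048, -49152/7, 24576, -262144/3, …
Sum ⇒ L₀ = lclm(L_f,L_g) in ℚ(x)⟨Dx⟩.
∫: right-multiply L₀ by Dx.
L = (44 + 16·x)·Dx^2 + (-13 + 56·x + 32·x^2)·Dx^3 + (-3 - 11·x + 6·x^2 + 8·x^3)·Dx^4  (order 4).
h: a_k = 0, -3, -15/2, 7, -67/4, 189/5, -1029/10, 2045/7, -49173/56, 8191/3, …
ICs: h(0) = 0, h′(0) = -3, h′′(0) = -15, h′′′(0) = 42.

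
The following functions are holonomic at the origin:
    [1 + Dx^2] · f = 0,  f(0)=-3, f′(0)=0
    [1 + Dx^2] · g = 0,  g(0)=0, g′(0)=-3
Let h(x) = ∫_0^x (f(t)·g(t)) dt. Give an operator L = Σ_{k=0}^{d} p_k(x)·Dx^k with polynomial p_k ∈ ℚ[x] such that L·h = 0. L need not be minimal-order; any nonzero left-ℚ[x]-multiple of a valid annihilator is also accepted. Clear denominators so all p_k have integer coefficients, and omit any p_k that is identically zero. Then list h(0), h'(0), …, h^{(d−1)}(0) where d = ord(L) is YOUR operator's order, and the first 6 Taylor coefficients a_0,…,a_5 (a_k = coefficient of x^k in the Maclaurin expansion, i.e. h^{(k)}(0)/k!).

L = 4·Dx^2 + Dx^4  (order 4).
h: a_k = 0, 0, 9/2, 0, -3/2, 0, …
ICs: h(0) = 0, h′(0) = 0, h′′(0) = 9, h′′′(0) = 0.

f: a_k = -3, 0, 3/2, 0, -1/8, 0, …
g: a_k = 0, -3, 0, 1/2, 0, -1/40, …
h₀=f·g: eliminate ⇒ L₀, order ≤ 2·2.
Integrate: L := L₀·Dx.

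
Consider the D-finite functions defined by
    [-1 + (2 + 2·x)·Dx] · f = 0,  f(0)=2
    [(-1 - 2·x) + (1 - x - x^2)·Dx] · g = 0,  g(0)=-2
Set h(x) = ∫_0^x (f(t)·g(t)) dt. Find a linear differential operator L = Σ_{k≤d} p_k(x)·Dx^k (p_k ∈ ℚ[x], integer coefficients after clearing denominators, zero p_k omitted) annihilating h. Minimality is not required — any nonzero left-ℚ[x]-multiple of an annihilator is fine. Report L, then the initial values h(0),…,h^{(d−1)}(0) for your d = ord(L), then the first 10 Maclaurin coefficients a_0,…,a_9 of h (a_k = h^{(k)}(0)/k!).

f: a_k = 2, 1, -1/4, 1/8, -5/64, 7/128, -21/512, 33/1024, -429/16384, 715/32768, …
g: a_k = -2, -2, -4, -6, -10, -16, -26, -42, -68, -110, …
Sym-product of L_f,L_g gives L₀ (≤ ord 1).
h=∫₀ˣh₀: take L = L₀·Dx.
L = (3 + 5·x + 3·x^2)·Dx + (-2 + 4·x^2 + 2·x^3)·Dx^2  (order 2).
h: a_k = 0, -4, -3, -19/6, -63/16, -803/160, -2621/384, -16887/1792, -54775/4096, -1416355/73728, …
ICs: h(0) = 0, h′(0) = -4.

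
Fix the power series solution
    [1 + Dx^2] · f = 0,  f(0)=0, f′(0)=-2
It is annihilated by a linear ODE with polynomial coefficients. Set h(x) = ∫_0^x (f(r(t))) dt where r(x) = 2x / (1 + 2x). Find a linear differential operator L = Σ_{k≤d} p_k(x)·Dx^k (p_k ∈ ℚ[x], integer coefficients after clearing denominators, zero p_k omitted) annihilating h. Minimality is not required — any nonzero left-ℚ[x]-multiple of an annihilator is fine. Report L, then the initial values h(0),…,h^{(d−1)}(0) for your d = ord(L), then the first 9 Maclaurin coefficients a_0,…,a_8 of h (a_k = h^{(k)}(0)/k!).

L = 4·Dx + (4 + 24·x + 48·x^2 + 32·x^3)·Dx^2 + (1 + 8·x + 24·x^2 + 32·x^3 + 16·x^4)·Dx^3  (order 3).
h: a_k = 0, 0, -2, 8/3, -10/3, 16/5, -4/45, -80/7, 13862/315, …
ICs: h(0) = 0, h′(0) = 0, h′′(0) = -4.

f: a_k = 0, -2, 0, 1/3, 0, -1/60, 0, 1/2520, 0, …
Change of var in L_f (x↦r) gives L₀.
Integrate: L := L₀·Dx.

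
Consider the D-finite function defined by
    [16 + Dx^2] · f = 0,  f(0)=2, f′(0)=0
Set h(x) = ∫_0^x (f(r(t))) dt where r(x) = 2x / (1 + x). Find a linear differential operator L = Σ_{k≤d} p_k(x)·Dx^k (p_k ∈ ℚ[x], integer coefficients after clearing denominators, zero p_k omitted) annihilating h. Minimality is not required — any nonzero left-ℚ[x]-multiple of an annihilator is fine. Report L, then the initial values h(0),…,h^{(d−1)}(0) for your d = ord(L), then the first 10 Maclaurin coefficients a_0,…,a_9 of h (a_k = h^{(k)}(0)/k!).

f: a_k = 2, 0, -16, 0, 64/3, 0, -512/45, 0, 1024/315, 0, …
L₀ from L_f via x↦r, Dx↦r'^{-1}Dx.
h=∫₀ˣh₀: take L = L₀·Dx.
L = 64·Dx + (2 + 6·x + 6·x^2 + 2·x^3)·Dx^2 + (1 + 4·x + 6·x^2 + 4·x^3 + x^4)·Dx^3  (order 3).
h: a_k = 0, 2, 0, -64/3, 32, 448/15, -1664/9, 106432/315, -1296/5, -932672/2835, …
ICs: h(0) = 0, h′(0) = 2, h′′(0) = 0.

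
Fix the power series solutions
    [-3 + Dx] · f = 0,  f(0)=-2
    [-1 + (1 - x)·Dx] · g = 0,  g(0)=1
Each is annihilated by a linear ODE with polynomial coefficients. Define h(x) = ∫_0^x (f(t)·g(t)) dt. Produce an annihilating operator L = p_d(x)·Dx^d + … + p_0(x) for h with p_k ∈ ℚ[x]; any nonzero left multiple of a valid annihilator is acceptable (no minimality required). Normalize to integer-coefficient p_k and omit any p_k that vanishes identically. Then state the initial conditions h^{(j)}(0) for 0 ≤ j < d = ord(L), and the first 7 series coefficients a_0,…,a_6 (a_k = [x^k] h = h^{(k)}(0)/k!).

L = (4 - 3·x)·Dx + (-1 + x)·Dx^2  (order 2).
h: a_k = 0, -2, -4, -17/3, -13/2, -131/20, -92/15, …
ICs: h(0) = 0, h′(0) = -2.

f: a_k = -2, -6, -9, -9, -27/4, -81/20, -81/40, …
g: a_k = 1, 1, 1, 1, 1, 1, 1, …
Product ⇒ symmetric product L₀, ord ≤ 1.
Integrate: L := L₀·Dx.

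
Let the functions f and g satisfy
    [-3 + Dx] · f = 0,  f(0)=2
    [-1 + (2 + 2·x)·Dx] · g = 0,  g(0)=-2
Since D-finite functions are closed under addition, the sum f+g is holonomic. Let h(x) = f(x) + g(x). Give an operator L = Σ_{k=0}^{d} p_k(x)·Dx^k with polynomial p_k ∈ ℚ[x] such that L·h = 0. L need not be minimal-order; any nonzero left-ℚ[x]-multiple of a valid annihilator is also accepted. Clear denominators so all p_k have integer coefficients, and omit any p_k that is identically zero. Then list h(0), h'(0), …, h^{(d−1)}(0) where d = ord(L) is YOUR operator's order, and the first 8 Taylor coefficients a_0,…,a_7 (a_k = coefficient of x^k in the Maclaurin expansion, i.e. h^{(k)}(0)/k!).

L = (21 + 18·x) + (-37 - 72·x - 36·x^2)·Dx + (10 + 22·x + 12·x^2)·Dx^2  (order 2).
h: a_k = 0, 5, 37/4, 71/8, 437/64, 2557/640, 5289/2560, 29949/35840, …
ICs: h(0) = 0, h′(0) = 5.

f: a_k = 2, 6, 9, 9, 27/4, 81/20, 81/40, 243/280, …
g: a_k = -2, -1, 1/4, -1/8, 5/64, -7/128, 21/512, -33/1024, …
f+g: L₀ = lclm(L_f,L_g), ord ≤ 1+1.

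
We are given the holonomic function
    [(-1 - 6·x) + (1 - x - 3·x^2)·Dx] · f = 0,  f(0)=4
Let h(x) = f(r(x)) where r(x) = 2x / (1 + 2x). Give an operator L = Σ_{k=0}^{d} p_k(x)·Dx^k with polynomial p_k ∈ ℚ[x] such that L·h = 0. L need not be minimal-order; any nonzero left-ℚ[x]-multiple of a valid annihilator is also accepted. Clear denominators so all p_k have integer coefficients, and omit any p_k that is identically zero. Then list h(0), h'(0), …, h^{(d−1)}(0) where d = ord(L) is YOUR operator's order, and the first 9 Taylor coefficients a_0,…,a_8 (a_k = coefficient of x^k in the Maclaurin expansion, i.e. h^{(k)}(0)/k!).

f: a_k = 4, 4, 16, 28, 76, 160, 388, 868, 2032, …
h₀=f(r): pull back L_f along r ⇒ L₀.
L = (2 + 28·x) + (-1 - 4·x + 8·x^2 + 24·x^3)·Dx  (order 1).
h: a_k = 4, 8, 48, 0, 576, -1152, 9216, -32256, 175104, …
ICs: h(0) = 4.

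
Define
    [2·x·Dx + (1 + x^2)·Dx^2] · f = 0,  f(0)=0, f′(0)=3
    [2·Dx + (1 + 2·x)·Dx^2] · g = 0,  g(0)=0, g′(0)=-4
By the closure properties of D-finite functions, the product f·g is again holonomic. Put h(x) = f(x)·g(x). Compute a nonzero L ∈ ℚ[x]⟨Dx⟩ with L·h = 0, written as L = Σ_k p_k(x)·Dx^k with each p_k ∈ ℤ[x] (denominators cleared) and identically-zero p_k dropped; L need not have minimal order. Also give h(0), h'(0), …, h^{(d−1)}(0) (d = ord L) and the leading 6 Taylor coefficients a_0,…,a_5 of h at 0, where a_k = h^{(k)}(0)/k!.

f: a_k = 0, 3, 0, -1, 0, 3/5, …
g: a_k = 0, -4, 4, -16/3, 8, -64/5, …
f·g: L₀ = L_f ⊗_s L_g, ord ≤ 2·2.
L = (24 + 80·x + 88·x^2 + 240·x^3 + 240·x^4 + 208·x^5 + 16·x^7)·Dx + (12 + 80·x + 332·x^2 + 608·x^3 + 880·x^4 + 744·x^5 + 560·x^6 + 24·x^7 + 56·x^8)·Dx^2 + (12 + 52·x + 168·x^2 + 372·x^3 + 516·x^4 + 564·x^5 + 384·x^6 + 276·x^7 + 24·x^8 + 32·x^9)·Dx^3 + (2 + 12·x + 34·x^2 + 64·x^3 + 87·x^4 + 96·x^5 + 84·x^6 + 48·x^7 + 33·x^8 + 4·x^9 + 4·x^10)·Dx^4  (order 4).
h: a_k = 0, 0, -12, 12, -12, 20, …
ICs: h(0) = 0, h′(0) = 0, h′′(0) = -24, h′′′(0) = 72.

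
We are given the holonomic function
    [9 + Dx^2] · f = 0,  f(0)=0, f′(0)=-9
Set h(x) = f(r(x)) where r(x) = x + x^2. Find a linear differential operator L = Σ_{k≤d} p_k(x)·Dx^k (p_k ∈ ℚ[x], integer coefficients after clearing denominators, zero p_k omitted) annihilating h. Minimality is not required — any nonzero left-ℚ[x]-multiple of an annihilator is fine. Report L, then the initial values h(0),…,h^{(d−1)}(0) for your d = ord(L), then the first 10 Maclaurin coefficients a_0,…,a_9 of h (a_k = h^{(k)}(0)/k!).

f: a_k = 0, -9, 0, 27/2, 0, -243/40, 0, 729/560, 0, -729/4480, …
Substitute x→r, Dx→(1/r')Dx; clear ⇒ L₀.
L = (9 + 54·x + 108·x^2 + 72·x^3) - 2·Dx + (1 + 2·x)·Dx^2  (order 2).
h: a_k = 0, -9, -9, 27/2, 81/2, 1377/40, -135/8, -33291/560, -4131/80, -14337/4480, …
ICs: h(0) = 0, h′(0) = -9.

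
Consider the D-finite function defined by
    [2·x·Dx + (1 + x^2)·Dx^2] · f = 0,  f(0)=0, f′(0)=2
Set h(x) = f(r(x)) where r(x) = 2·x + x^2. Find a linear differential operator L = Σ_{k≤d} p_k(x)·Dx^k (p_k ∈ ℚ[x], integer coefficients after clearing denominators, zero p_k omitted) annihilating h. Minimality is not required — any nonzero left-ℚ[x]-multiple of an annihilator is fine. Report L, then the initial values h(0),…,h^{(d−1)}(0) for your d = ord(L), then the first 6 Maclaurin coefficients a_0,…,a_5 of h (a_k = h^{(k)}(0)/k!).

f: a_k = 0, 2, 0, -2/3, 0, 2/5, …
Substitute x→r, Dx→(1/r')Dx; clear ⇒ L₀.
L = (-1 + 8·x + 16·x^2 + 12·x^3 + 3·x^4)·Dx + (1 + x + 4·x^2 + 8·x^3 + 5·x^4 + x^5)·Dx^2  (order 2).
h: a_k = 0, 4, 2, -16/3, -8, 44/5, …
ICs: h(0) = 0, h′(0) = 4.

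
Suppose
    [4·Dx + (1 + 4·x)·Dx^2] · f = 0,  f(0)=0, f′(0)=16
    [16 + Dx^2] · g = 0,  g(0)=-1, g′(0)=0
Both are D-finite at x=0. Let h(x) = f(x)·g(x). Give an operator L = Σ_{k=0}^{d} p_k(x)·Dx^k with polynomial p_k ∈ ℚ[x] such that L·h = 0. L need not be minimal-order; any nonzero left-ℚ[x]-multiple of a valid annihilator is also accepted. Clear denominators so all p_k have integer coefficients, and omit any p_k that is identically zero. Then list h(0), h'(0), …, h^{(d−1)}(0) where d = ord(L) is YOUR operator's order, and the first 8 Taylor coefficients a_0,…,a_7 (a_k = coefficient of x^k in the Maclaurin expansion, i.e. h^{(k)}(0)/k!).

L = (-768 + 6144·x + 77824·x^2 + 262144·x^3 + 262144·x^4) + (256 + 5120·x + 24576·x^2 + 32768·x^3)·Dx + (1280·x + 10752·x^2 + 32768·x^3 + 32768·x^4)·Dx^2 + (16 + 320·x + 1536·x^2 + 2048·x^3)·Dx^3 + (3 + 56·x + 368·x^2 + 1024·x^3 + 1024·x^4)·Dx^4  (order 4).
h: a_k = 0, -16, 32, 128/3, 0, -1536/5, 1024, -126976/35, …
ICs: h(0) = 0, h′(0) = -16, h′′(0) = 64, h′′′(0) = 256.

f: a_k = 0, 16, -32, 256/3, -256, 4096/5, -8192/3, 65536/7, …
g: a_k = -1, 0, 8, 0, -32/3, 0, 256/45, 0, …
Product ⇒ symmetric product L₀, ord ≤ 4.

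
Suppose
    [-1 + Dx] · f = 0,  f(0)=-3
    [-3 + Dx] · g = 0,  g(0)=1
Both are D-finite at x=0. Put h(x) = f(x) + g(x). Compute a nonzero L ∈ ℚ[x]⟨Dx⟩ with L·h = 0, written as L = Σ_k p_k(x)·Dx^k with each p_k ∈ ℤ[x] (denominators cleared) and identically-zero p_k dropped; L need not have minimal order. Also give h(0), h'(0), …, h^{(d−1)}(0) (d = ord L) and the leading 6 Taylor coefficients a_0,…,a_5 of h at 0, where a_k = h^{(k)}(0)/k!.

L = 3 - 4·Dx + Dx^2  (order 2).
h: a_k = -2, 0, 3, 4, 13/4, 2, …
ICs: h(0) = -2, h′(0) = 0.

f: a_k = -3, -3, -3/2, -1/2, -1/8, -1/40, …
g: a_k = 1, 3, 9/2, 9/2, 27/8, 81/40, …
Weyl lclm of L_f,L_g ⇒ L₀ (ord ≤ 2).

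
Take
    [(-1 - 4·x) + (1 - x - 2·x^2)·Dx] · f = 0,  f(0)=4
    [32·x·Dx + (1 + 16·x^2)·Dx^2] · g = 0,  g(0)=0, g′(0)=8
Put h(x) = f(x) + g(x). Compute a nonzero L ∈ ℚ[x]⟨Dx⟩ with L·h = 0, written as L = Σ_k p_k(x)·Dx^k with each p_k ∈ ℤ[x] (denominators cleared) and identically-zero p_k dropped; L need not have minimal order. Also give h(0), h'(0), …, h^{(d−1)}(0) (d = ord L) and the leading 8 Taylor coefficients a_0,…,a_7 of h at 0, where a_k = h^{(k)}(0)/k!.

L = (-96 + 384·x + 6912·x^2 + 15360·x^3 + 40704·x^4 + 12288·x^6)·Dx + (31 + 104·x - 392·x^2 + 736·x^3 + 14912·x^4 + 27904·x^5 + 3072·x^6 + 12288·x^7)·Dx^2 + (-3 - 19·x - 128·x^2 - 152·x^3 - 1128·x^4 + 2496·x^5 + 2560·x^6 + 1024·x^7 + 2048·x^8)·Dx^3  (order 3).
h: a_k = 4, 12, 12, -68/3, 44, 2468/5, 172, -30388/7, …
ICs: h(0) = 4, h′(0) = 12, h′′(0) = 24.

f: a_k = 4, 4, 12, 20, 44, 84, 172, 340, …
g: a_k = 0, 8, 0, -128/3, 0, 2048/5, 0, -32768/7, …
h₀=f+g: left-lcm gives L₀, ord ≤ 3.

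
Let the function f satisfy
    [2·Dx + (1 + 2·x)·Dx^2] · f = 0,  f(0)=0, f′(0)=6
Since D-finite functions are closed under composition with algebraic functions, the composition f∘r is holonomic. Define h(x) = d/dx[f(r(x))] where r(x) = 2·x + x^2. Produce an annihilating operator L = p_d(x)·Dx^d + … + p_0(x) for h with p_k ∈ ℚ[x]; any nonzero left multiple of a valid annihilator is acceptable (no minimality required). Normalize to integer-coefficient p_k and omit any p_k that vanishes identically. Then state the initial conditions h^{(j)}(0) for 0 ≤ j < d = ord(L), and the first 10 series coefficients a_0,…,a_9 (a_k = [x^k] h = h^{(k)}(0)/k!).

L = (3 + 4·x + 2·x^2) + (1 + 5·x + 6·x^2 + 2·x^3)·Dx  (order 1).
h: a_k = 12, -36, 120, -408, 1392, -4752, 16224, -55392, 189120, -645696, …
ICs: h(0) = 12.

f: a_k = 0, 6, -6, 8, -12, 96/5, -32, 384/7, -96, 512/3, …
L₀ from L_f via x↦r, Dx↦r'^{-1}Dx.
Derive L from L₀ (diff closure).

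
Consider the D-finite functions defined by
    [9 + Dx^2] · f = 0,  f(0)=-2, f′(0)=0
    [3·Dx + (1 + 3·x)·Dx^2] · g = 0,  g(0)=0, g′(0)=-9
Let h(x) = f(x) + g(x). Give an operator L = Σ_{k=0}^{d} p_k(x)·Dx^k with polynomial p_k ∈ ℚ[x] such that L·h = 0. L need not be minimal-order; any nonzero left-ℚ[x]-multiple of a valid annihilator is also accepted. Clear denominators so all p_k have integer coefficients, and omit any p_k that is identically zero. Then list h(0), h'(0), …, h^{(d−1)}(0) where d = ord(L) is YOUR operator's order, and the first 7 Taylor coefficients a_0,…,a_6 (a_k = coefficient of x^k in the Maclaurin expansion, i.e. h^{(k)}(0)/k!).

f: a_k = -2, 0, 9, 0, -27/4, 0, 81/40, …
g: a_k = 0, -9, 27/2, -27, 243/4, -729/5, 729/2, …
f+g: L₀ = lclm(L_f,L_g), ord ≤ 2+2.
L = (63 + 54·x + 81·x^2)·Dx + (9 + 45·x + 81·x^2 + 81·x^3)·Dx^2 + (7 + 6·x + 9·x^2)·Dx^3 + (1 + 5·x + 9·x^2 + 9·x^3)·Dx^4  (order 4).
h: a_k = -2, -9, 45/2, -27, 54, -729/5, 14661/40, …
ICs: h(0) = -2, h′(0) = -9, h′′(0) = 45, h′′′(0) = -162.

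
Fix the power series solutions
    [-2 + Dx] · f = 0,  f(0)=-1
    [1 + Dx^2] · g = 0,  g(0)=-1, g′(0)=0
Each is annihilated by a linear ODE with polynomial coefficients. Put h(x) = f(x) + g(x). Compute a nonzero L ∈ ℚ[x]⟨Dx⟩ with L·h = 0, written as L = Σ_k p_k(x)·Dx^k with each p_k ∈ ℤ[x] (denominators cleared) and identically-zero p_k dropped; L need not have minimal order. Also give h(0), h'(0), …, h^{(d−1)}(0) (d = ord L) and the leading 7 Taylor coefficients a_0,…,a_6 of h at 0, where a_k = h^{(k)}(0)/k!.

f: a_k = -1, -2, -2, -4/3, -2/3, -4/15, -4/45, …
g: a_k = -1, 0, 1/2, 0, -1/24, 0, 1/720, …
L₀ := lclm(L_f,L_g); ord L₀ ≤ 1+2.
L = -2 + Dx - 2·Dx^2 + Dx^3  (order 3).
h: a_k = -2, -2, -3/2, -4/3, -17/24, -4/15, -7/80, …
ICs: h(0) = -2, h′(0) = -2, h′′(0) = -3.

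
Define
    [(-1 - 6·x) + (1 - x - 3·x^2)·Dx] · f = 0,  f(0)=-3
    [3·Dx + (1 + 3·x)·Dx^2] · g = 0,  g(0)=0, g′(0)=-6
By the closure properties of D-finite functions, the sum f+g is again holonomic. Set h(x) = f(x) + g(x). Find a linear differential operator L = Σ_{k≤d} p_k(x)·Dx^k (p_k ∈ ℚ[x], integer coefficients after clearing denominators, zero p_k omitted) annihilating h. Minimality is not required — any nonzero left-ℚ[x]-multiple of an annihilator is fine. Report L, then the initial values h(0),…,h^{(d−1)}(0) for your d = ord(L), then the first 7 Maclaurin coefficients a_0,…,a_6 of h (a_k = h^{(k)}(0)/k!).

L = (270 + 1422·x + 3780·x^2 + 2916·x^3 + 2916·x^4)·Dx + (24 + 468·x + 2736·x^2 + 5616·x^3 + 5994·x^4 + 4860·x^5)·Dx^2 + (-11 - 79·x - 129·x^2 + 171·x^3 + 783·x^4 + 1377·x^5 + 972·x^6)·Dx^3  (order 3).
h: a_k = -3, -9, -3, -39, -33/2, -1086/5, -48, …
ICs: h(0) = -3, h′(0) = -9, h′′(0) = -6.

f: a_k = -3, -3, -12, -21, -57, -120, -291, …
g: a_k = 0, -6, 9, -18, 81/2, -486/5, 243, …
L₀ := lclm(L_f,L_g); ord L₀ ≤ 1+2.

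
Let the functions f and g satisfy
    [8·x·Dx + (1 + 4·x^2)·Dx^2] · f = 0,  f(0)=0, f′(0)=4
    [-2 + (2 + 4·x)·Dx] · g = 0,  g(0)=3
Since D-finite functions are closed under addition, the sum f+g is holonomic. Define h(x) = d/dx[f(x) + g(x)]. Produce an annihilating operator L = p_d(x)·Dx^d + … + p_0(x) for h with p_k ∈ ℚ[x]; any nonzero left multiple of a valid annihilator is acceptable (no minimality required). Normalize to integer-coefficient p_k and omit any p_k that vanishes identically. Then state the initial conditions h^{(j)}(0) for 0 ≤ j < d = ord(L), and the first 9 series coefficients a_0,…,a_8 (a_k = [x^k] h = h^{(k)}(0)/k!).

f: a_k = 0, 4, 0, -16/3, 0, 64/5, 0, -256/7, 0, …
g: a_k = 3, 3, -3/2, 3/2, -15/8, 21/8, -63/16, 99/16, -1287/128, …
L₀ := lclm(L_f,L_g); ord L₀ ≤ 2+1.
Differentiate: ansatz ord ≤ ord L₀ ⇒ L.
L = (-8 - 40·x + 96·x^2 + 96·x^3) + (-11 - 32·x + 40·x^2 + 384·x^3 + 336·x^4)·Dx + (-1 + 6·x + 24·x^2 + 48·x^3 + 112·x^4 + 96·x^5)·Dx^2  (order 2).
h: a_k = 7, -3, -23/2, -15/2, 617/8, -189/8, -3403/16, -1287/16, 150377/128, …
ICs: h(0) = 7, h′(0) = -3.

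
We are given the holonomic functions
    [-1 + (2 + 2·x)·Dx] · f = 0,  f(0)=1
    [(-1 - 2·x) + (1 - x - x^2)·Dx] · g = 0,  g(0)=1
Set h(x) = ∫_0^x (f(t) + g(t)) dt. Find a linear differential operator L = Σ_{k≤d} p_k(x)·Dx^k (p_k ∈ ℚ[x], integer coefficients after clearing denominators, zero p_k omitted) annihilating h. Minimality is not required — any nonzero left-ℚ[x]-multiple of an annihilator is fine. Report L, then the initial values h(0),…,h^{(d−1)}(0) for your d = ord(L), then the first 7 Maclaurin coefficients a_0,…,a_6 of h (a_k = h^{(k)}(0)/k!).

f: a_k = 1, 1/2, -1/8, 1/16, -5/128, 7/256, -21/1024, …
g: a_k = 1, 1, 2, 3, 5, 8, 13, …
Sum ⇒ L₀ = lclm(L_f,L_g) in ℚ(x)⟨Dx⟩.
Integrate: L := L₀·Dx.
L = (9 + 21·x + 21·x^2 + 10·x^3)·Dx + (-17 - 54·x - 87·x^2 - 74·x^3 - 25·x^4)·Dx^2 + (2 + 14·x + 6·x^2 - 30·x^3 - 34·x^4 - 10·x^5)·Dx^3  (order 3).
h: a_k = 0, 2, 3/4, 5/8, 49/64, 127/128, 685/512, …
ICs: h(0) = 0, h′(0) = 2, h′′(0) = 3/2.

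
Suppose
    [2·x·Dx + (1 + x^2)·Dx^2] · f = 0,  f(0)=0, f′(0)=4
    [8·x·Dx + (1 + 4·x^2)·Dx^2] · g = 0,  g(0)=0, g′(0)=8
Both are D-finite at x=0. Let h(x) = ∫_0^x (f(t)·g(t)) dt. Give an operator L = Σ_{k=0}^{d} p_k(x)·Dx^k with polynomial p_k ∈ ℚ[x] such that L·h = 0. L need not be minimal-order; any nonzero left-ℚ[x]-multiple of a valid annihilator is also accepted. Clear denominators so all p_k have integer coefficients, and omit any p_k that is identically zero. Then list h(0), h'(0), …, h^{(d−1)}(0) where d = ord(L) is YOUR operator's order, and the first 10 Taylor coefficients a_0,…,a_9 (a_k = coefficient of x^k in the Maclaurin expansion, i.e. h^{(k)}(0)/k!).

L = (-96·x - 800·x^3 - 1024·x^5 + 640·x^7 + 1536·x^9)·Dx^2 + (-20 - 412·x^2 - 1440·x^4 - 896·x^6 + 2240·x^8 + 2304·x^10)·Dx^3 + (-40·x - 280·x^3 - 480·x^5 + 272·x^7 + 1280·x^9 + 768·x^11)·Dx^4 + (-1 - 10·x^2 - 29·x^4 + 116·x^8 + 160·x^10 + 64·x^12)·Dx^5  (order 5).
h: a_k = 0, 0, 0, 32/3, 0, -32/3, 0, 5536/315, 0, -7136/189, …
ICs: h(0) = 0, h′(0) = 0, h′′(0) = 0, h′′′(0) = 64, h′′′′(0) = 0.

f: a_k = 0, 4, 0, -4/3, 0, 4/5, 0, -4/7, 0, 4/9, …
g: a_k = 0, 8, 0, -32/3, 0, 128/5, 0, -512/7, 0, 2048/9, …
L₀ := L_f ⊗_s L_g (sym. prod.), ord ≤ 4.
Integrate: L := L₀·Dx.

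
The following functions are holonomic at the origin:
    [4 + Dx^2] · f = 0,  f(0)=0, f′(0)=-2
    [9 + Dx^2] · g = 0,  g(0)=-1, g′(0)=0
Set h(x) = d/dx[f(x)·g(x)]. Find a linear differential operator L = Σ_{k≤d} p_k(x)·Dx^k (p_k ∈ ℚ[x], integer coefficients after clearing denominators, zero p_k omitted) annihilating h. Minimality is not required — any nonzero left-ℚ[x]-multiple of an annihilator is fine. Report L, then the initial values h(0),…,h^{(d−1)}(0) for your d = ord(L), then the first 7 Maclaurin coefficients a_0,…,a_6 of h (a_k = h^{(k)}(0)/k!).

f: a_k = 0, -2, 0, 4/3, 0, -4/15, 0, …
g: a_k = -1, 0, 9/2, 0, -27/8, 0, 81/80, …
L₀ := L_f ⊗_s L_g (sym. prod.), ord ≤ 4.
Differentiate: ansatz ord ≤ ord L₀ ⇒ L.
L = 25 + 26·Dx^2 + Dx^4  (order 4).
h: a_k = 2, 0, -31, 0, 781/12, 0, -19531/360, …
ICs: h(0) = 2, h′(0) = 0, h′′(0) = -62, h′′′(0) = 0.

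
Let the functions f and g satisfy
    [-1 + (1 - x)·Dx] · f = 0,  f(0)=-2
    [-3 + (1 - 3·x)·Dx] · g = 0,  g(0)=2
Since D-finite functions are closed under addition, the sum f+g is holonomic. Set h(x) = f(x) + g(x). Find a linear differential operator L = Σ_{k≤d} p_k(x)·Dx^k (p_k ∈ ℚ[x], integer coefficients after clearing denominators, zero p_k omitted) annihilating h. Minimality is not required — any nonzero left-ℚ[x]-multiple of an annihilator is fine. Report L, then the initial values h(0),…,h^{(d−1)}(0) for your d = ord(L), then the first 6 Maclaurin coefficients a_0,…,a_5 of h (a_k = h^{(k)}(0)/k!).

f: a_k = -2, -2, -2, -2, -2, -2, …
g: a_k = 2, 6, 18, 54, 162, 486, …
Weyl lclm of L_f,L_g ⇒ L₀ (ord ≤ 2).
L = -6 + (8 - 12·x)·Dx + (-1 + 4·x - 3·x^2)·Dx^2  (order 2).
h: a_k = 0, 4, 16, 52, 160, 484, …
ICs: h(0) = 0, h′(0) = 4.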